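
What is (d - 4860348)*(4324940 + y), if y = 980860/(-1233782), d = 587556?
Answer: -11399877724510239120/616891 ≈ -1.8480e+13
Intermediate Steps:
y = -490430/616891 (y = 980860*(-1/1233782) = -490430/616891 ≈ -0.79500)
(d - 4860348)*(4324940 + y) = (587556 - 4860348)*(4324940 - 490430/616891) = -4272792*2668016071110/616891 = -11399877724510239120/616891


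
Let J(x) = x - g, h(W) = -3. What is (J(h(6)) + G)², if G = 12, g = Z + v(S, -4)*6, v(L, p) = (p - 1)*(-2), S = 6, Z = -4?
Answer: 2209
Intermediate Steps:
v(L, p) = 2 - 2*p (v(L, p) = (-1 + p)*(-2) = 2 - 2*p)
g = 56 (g = -4 + (2 - 2*(-4))*6 = -4 + (2 + 8)*6 = -4 + 10*6 = -4 + 60 = 56)
J(x) = -56 + x (J(x) = x - 1*56 = x - 56 = -56 + x)
(J(h(6)) + G)² = ((-56 - 3) + 12)² = (-59 + 12)² = (-47)² = 2209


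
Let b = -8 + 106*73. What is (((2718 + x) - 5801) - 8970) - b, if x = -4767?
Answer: -24550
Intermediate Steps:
b = 7730 (b = -8 + 7738 = 7730)
(((2718 + x) - 5801) - 8970) - b = (((2718 - 4767) - 5801) - 8970) - 1*7730 = ((-2049 - 5801) - 8970) - 7730 = (-7850 - 8970) - 7730 = -16820 - 7730 = -24550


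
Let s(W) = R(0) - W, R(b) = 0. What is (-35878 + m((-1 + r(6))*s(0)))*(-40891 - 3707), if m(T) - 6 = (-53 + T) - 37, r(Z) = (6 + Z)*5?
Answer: 1603833276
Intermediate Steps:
r(Z) = 30 + 5*Z
s(W) = -W (s(W) = 0 - W = -W)
m(T) = -84 + T (m(T) = 6 + ((-53 + T) - 37) = 6 + (-90 + T) = -84 + T)
(-35878 + m((-1 + r(6))*s(0)))*(-40891 - 3707) = (-35878 + (-84 + (-1 + (30 + 5*6))*(-1*0)))*(-40891 - 3707) = (-35878 + (-84 + (-1 + (30 + 30))*0))*(-44598) = (-35878 + (-84 + (-1 + 60)*0))*(-44598) = (-35878 + (-84 + 59*0))*(-44598) = (-35878 + (-84 + 0))*(-44598) = (-35878 - 84)*(-44598) = -35962*(-44598) = 1603833276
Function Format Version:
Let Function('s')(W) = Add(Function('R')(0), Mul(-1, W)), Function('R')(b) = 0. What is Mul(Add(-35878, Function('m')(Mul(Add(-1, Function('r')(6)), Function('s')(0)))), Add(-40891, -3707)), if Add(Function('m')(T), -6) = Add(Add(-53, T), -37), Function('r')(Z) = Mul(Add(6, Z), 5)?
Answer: 1603833276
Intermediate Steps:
Function('r')(Z) = Add(30, Mul(5, Z))
Function('s')(W) = Mul(-1, W) (Function('s')(W) = Add(0, Mul(-1, W)) = Mul(-1, W))
Function('m')(T) = Add(-84, T) (Function('m')(T) = Add(6, Add(Add(-53, T), -37)) = Add(6, Add(-90, T)) = Add(-84, T))
Mul(Add(-35878, Function('m')(Mul(Add(-1, Function('r')(6)), Function('s')(0)))), Add(-40891, -3707)) = Mul(Add(-35878, Add(-84, Mul(Add(-1, Add(30, Mul(5, 6))), Mul(-1, 0)))), Add(-40891, -3707)) = Mul(Add(-35878, Add(-84, Mul(Add(-1, Add(30, 30)), 0))), -44598) = Mul(Add(-35878, Add(-84, Mul(Add(-1, 60), 0))), -44598) = Mul(Add(-35878, Add(-84, Mul(59, 0))), -44598) = Mul(Add(-35878, Add(-84, 0)), -44598) = Mul(Add(-35878, -84), -44598) = Mul(-35962, -44598) = 1603833276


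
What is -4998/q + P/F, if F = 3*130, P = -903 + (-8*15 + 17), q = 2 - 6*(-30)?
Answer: -5858/195 ≈ -30.041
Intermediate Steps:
q = 182 (q = 2 + 180 = 182)
P = -1006 (P = -903 + (-120 + 17) = -903 - 103 = -1006)
F = 390
-4998/q + P/F = -4998/182 - 1006/390 = -4998*1/182 - 1006*1/390 = -357/13 - 503/195 = -5858/195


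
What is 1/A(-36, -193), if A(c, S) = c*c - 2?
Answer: 1/1294 ≈ 0.00077280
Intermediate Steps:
A(c, S) = -2 + c² (A(c, S) = c² - 2 = -2 + c²)
1/A(-36, -193) = 1/(-2 + (-36)²) = 1/(-2 + 1296) = 1/1294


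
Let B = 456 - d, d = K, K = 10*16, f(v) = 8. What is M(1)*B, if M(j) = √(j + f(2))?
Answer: 888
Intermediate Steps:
K = 160
M(j) = √(8 + j) (M(j) = √(j + 8) = √(8 + j))
d = 160
B = 296 (B = 456 - 1*160 = 456 - 160 = 296)
M(1)*B = √(8 + 1)*296 = √9*296 = 3*296 = 888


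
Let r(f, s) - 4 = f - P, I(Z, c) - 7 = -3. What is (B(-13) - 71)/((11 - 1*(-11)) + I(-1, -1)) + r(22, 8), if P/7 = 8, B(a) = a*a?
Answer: -341/13 ≈ -26.231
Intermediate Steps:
B(a) = a²
P = 56 (P = 7*8 = 56)
I(Z, c) = 4 (I(Z, c) = 7 - 3 = 4)
r(f, s) = -52 + f (r(f, s) = 4 + (f - 1*56) = 4 + (f - 56) = 4 + (-56 + f) = -52 + f)
(B(-13) - 71)/((11 - 1*(-11)) + I(-1, -1)) + r(22, 8) = ((-13)² - 71)/((11 - 1*(-11)) + 4) + (-52 + 22) = (169 - 71)/((11 + 11) + 4) - 30 = 98/(22 + 4) - 30 = 98/26 - 30 = 98*(1/26) - 30 = 49/13 - 30 = -341/13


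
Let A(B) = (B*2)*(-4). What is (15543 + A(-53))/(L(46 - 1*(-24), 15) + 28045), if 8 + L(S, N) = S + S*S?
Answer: 15967/33007 ≈ 0.48375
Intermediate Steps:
A(B) = -8*B (A(B) = (2*B)*(-4) = -8*B)
L(S, N) = -8 + S + S² (L(S, N) = -8 + (S + S*S) = -8 + (S + S²) = -8 + S + S²)
(15543 + A(-53))/(L(46 - 1*(-24), 15) + 28045) = (15543 - 8*(-53))/((-8 + (46 - 1*(-24)) + (46 - 1*(-24))²) + 28045) = (15543 + 424)/((-8 + (46 + 24) + (46 + 24)²) + 28045) = 15967/((-8 + 70 + 70²) + 28045) = 15967/((-8 + 70 + 4900) + 28045) = 15967/(4962 + 28045) = 15967/33007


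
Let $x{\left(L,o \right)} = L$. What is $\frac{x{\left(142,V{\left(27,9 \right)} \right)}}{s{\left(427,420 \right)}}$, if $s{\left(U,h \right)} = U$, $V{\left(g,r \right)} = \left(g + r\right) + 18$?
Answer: $\frac{142}{427} \approx 0.33255$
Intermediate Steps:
$V{\left(g,r \right)} = 18 + g + r$
$\frac{x{\left(142,V{\left(27,9 \right)} \right)}}{s{\left(427,420 \right)}} = \frac{142}{427}$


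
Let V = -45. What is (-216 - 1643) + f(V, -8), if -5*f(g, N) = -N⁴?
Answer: -5199/5 ≈ -1039.8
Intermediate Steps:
f(g, N) = N⁴/5 (f(g, N) = -(-1)*N⁴/5 = N⁴/5)
(-216 - 1643) + f(V, -8) = (-216 - 1643) + (⅕)*(-8)⁴ = -1859 + (⅕)*4096 = -1859 + 4096/5 = -5199/5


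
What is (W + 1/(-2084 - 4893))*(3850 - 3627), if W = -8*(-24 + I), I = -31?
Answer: 684583017/6977 ≈ 98120.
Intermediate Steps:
W = 440 (W = -8*(-24 - 31) = -8*(-55) = 440)
(W + 1/(-2084 - 4893))*(3850 - 3627) = (440 + 1/(-2084 - 4893))*(3850 - 3627) = (440 + 1/(-6977))*223 = (440 - 1/6977)*223 = (3069879/6977)*223 = 684583017/6977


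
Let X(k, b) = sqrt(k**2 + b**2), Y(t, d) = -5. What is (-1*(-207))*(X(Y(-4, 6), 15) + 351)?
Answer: 72657 + 1035*sqrt(10) ≈ 75930.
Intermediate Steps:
X(k, b) = sqrt(b**2 + k**2)
(-1*(-207))*(X(Y(-4, 6), 15) + 351) = (-1*(-207))*(sqrt(15**2 + (-5)**2) + 351) = 207*(sqrt(225 + 25) + 351) = 207*(sqrt(250) + 351) = 207*(5*sqrt(10) + 351) = 207*(351 + 5*sqrt(10)) = 72657 + 1035*sqrt(10)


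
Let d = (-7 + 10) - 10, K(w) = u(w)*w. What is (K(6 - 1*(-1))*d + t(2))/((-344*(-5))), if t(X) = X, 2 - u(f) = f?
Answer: 247/1720 ≈ 0.14360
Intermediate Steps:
u(f) = 2 - f
K(w) = w*(2 - w) (K(w) = (2 - w)*w = w*(2 - w))
d = -7 (d = 3 - 10 = -7)
(K(6 - 1*(-1))*d + t(2))/((-344*(-5))) = (((6 - 1*(-1))*(2 - (6 - 1*(-1))))*(-7) + 2)/((-344*(-5))) = (((6 + 1)*(2 - (6 + 1)))*(-7) + 2)/1720 = ((7*(2 - 1*7))*(-7) + 2)*(1/1720) = ((7*(2 - 7))*(-7) + 2)*(1/1720) = ((7*(-5))*(-7) + 2)*(1/1720) = (-35*(-7) + 2)*(1/1720) = (245 + 2)*(1/1720) = 247*(1/1720) = 247/1720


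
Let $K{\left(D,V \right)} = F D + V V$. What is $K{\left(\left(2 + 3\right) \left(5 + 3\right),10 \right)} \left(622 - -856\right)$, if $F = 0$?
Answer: $147800$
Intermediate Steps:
$K{\left(D,V \right)} = V^{2}$ ($K{\left(D,V \right)} = 0 D + V V = 0 + V^{2} = V^{2}$)
$K{\left(\left(2 + 3\right) \left(5 + 3\right),10 \right)} \left(622 - -856\right) = 10^{2} \left(622 - -856\right) = 100 \left(622 + 856\right) = 100 \cdot 1478 = 147800$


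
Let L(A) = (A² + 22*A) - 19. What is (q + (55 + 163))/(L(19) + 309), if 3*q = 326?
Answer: 980/3207 ≈ 0.30558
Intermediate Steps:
q = 326/3 (q = (⅓)*326 = 326/3 ≈ 108.67)
L(A) = -19 + A² + 22*A
(q + (55 + 163))/(L(19) + 309) = (326/3 + (55 + 163))/((-19 + 19² + 22*19) + 309) = (326/3 + 218)/((-19 + 361 + 418) + 309) = 980/(3*(760 + 309)) = (980/3)/1069 = (980/3)*(1/1069) = 980/3207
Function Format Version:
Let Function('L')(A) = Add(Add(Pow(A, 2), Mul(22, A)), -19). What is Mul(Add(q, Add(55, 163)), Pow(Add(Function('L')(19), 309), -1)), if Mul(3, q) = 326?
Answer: Rational(980, 3207) ≈ 0.30558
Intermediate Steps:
q = Rational(326, 3) (q = Mul(Rational(1, 3), 326) = Rational(326, 3) ≈ 108.67)
Function('L')(A) = Add(-19, Pow(A, 2), Mul(22, A))
Mul(Add(q, Add(55, 163)), Pow(Add(Function('L')(19), 309), -1)) = Mul(Add(Rational(326, 3), Add(55, 163)), Pow(Add(Add(-19, Pow(19, 2), Mul(22, 19)), 309), -1)) = Mul(Add(Rational(326, 3), 218), Pow(Add(Add(-19, 361, 418), 309), -1)) = Mul(Rational(980, 3), Pow(Add(760, 309), -1)) = Mul(Rational(980, 3), Pow(1069, -1)) = Mul(Rational(980, 3), Rational(1, 1069)) = Rational(980, 3207)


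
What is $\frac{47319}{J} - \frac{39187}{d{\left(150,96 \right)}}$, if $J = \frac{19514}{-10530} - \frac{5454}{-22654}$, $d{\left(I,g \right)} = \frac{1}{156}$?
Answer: $- \frac{590663857269993}{96159884} \approx -6.1425 \cdot 10^{6}$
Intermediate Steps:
$d{\left(I,g \right)} = \frac{1}{156}$
$J = - \frac{96159884}{59636655}$ ($J = 19514 \left(- \frac{1}{10530}\right) - - \frac{2727}{11327} = - \frac{9757}{5265} + \frac{2727}{11327} = - \frac{96159884}{59636655} \approx -1.6124$)
$\frac{47319}{J} - \frac{39187}{d{\left(150,96 \right)}} = \frac{47319}{- \frac{96159884}{59636655}} - 39187 \frac{1}{\frac{1}{156}} = 47319 \left(- \frac{59636655}{96159884}\right) - 6113172 = - \frac{2821946877945}{96159884} - 6113172 = - \frac{590663857269993}{96159884}$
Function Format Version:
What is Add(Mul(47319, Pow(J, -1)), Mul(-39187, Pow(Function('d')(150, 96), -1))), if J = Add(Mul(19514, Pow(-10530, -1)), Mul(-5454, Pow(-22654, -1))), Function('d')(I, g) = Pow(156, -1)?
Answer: Rational(-590663857269993, 96159884) ≈ -6.1425e+6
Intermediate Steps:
Function('d')(I, g) = Rational(1, 156)
J = Rational(-96159884, 59636655) (J = Add(Mul(19514, Rational(-1, 10530)), Mul(-5454, Rational(-1, 22654))) = Add(Rational(-9757, 5265), Rational(2727, 11327)) = Rational(-96159884, 59636655) ≈ -1.6124)
Add(Mul(47319, Pow(J, -1)), Mul(-39187, Pow(Function('d')(150, 96), -1))) = Add(Mul(47319, Pow(Rational(-96159884, 59636655), -1)), Mul(-39187, Pow(Rational(1, 156), -1))) = Add(Mul(47319, Rational(-59636655, 96159884)), Mul(-39187, 156)) = Add(Rational(-2821946877945, 96159884), -6113172) = Rational(-590663857269993, 96159884)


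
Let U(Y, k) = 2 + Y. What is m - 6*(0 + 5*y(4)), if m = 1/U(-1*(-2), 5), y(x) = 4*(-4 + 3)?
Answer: 481/4 ≈ 120.25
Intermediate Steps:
y(x) = -4 (y(x) = 4*(-1) = -4)
m = 1/4 (m = 1/(2 - 1*(-2)) = 1/(2 + 2) = 1/4 ≈ 0.25000)
m - 6*(0 + 5*y(4)) = 1/4 - 6*(0 + 5*(-4)) = 1/4 - 6*(0 - 20) = 1/4 - 6*(-20) = 1/4 + 120 = 481/4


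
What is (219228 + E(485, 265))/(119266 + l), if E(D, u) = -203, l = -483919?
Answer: -219025/364653 ≈ -0.60064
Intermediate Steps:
(219228 + E(485, 265))/(119266 + l) = (219228 - 203)/(119266 - 483919) = 219025/(-364653) = 219025*(-1/364653) = -219025/364653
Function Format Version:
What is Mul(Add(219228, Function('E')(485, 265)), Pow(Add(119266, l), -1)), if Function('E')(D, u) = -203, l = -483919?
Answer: Rational(-219025, 364653) ≈ -0.60064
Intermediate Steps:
Mul(Add(219228, Function('E')(485, 265)), Pow(Add(119266, l), -1)) = Mul(Add(219228, -203), Pow(Add(119266, -483919), -1)) = Mul(219025, Pow(-364653, -1)) = Mul(219025, Rational(-1, 364653)) = Rational(-219025, 364653)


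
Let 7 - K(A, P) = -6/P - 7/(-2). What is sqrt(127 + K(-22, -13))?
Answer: 7*sqrt(1794)/26 ≈ 11.403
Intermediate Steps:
K(A, P) = 7/2 + 6/P (K(A, P) = 7 - (-6/P - 7/(-2)) = 7 - (-6/P - 7*(-1/2)) = 7 - (-6/P + 7/2) = 7 - (7/2 - 6/P) = 7 + (-7/2 + 6/P) = 7/2 + 6/P)
sqrt(127 + K(-22, -13)) = sqrt(127 + (7/2 + 6/(-13))) = sqrt(127 + (7/2 + 6*(-1/13))) = sqrt(127 + (7/2 - 6/13)) = sqrt(127 + 79/26) = sqrt(3381/26) = 7*sqrt(1794)/26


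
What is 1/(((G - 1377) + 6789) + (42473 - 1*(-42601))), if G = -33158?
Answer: 1/57328 ≈ 1.7443e-5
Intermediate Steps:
1/(((G - 1377) + 6789) + (42473 - 1*(-42601))) = 1/(((-33158 - 1377) + 6789) + (42473 - 1*(-42601))) = 1/((-34535 + 6789) + (42473 + 42601)) = 1/(-27746 + 85074) = 1/57328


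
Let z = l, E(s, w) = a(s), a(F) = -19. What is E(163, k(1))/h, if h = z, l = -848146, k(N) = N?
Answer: 19/848146 ≈ 2.2402e-5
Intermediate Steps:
E(s, w) = -19
z = -848146
h = -848146
E(163, k(1))/h = -19/(-848146) = -19*(-1/848146) = 19/848146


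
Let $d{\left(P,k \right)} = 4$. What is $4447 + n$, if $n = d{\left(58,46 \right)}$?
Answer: $4451$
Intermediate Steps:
$n = 4$
$4447 + n = 4447 + 4 = 4451$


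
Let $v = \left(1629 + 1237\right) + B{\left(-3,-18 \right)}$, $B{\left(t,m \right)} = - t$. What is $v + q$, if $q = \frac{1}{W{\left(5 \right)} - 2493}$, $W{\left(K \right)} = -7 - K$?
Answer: $\frac{7186844}{2505} \approx 2869.0$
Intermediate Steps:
$v = 2869$ ($v = \left(1629 + 1237\right) - -3 = 2866 + 3 = 2869$)
$q = - \frac{1}{2505}$ ($q = \frac{1}{\left(-7 - 5\right) - 2493} = \frac{1}{-12 - 2493} = \frac{1}{-2505} = - \frac{1}{2505} \approx -0.0003992$)
$v + q = 2869 - \frac{1}{2505} = \frac{7186844}{2505}$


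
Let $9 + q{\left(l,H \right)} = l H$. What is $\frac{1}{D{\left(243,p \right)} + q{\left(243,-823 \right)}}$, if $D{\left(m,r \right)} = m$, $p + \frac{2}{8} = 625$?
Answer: $- \frac{1}{199755} \approx -5.0061 \cdot 10^{-6}$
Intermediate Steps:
$q{\left(l,H \right)} = -9 + H l$ ($q{\left(l,H \right)} = -9 + l H = -9 + H l$)
$p = \frac{2499}{4}$ ($p = - \frac{1}{4} + 625 = \frac{2499}{4} \approx 624.75$)
$\frac{1}{D{\left(243,p \right)} + q{\left(243,-823 \right)}} = \frac{1}{243 - 199998} = \frac{1}{-199755} = - \frac{1}{199755}$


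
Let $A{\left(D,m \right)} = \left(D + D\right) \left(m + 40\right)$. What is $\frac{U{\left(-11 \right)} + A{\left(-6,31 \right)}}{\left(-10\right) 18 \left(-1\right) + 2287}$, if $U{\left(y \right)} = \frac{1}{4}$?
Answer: $- \frac{3407}{9868} \approx -0.34526$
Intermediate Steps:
$U{\left(y \right)} = \frac{1}{4}$
$A{\left(D,m \right)} = 2 D \left(40 + m\right)$
$\frac{U{\left(-11 \right)} + A{\left(-6,31 \right)}}{\left(-10\right) 18 \left(-1\right) + 2287} = \frac{\frac{1}{4} + 2 \left(-6\right) \left(40 + 31\right)}{\left(-10\right) 18 \left(-1\right) + 2287} = \frac{\frac{1}{4} + 2 \left(-6\right) 71}{\left(-180\right) \left(-1\right) + 2287} = \frac{\frac{1}{4} - 852}{180 + 2287} = - \frac{3407}{4 \cdot 2467} = \left(- \frac{3407}{4}\right) \frac{1}{2467} = - \frac{3407}{9868}$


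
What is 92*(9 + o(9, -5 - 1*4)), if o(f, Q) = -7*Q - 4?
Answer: 6256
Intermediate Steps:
o(f, Q) = -4 - 7*Q
92*(9 + o(9, -5 - 1*4)) = 92*(9 + (-4 - 7*(-5 - 1*4))) = 92*(9 + (-4 - 7*(-5 - 4))) = 92*(9 + (-4 - 7*(-9))) = 92*(9 + (-4 + 63)) = 92*(9 + 59) = 92*68 = 6256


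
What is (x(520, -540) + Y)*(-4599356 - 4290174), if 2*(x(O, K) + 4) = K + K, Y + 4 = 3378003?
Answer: -30023987546150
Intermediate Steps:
Y = 3377999 (Y = -4 + 3378003 = 3377999)
x(O, K) = -4 + K (x(O, K) = -4 + (K + K)/2 = -4 + (2*K)/2 = -4 + K)
(x(520, -540) + Y)*(-4599356 - 4290174) = ((-4 - 540) + 3377999)*(-4599356 - 4290174) = (-544 + 3377999)*(-8889530) = 3377455*(-8889530) = -30023987546150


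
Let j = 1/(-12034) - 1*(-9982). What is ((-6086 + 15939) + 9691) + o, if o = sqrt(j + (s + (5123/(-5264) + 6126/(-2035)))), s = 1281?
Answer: 19544 + sqrt(10937548543950162365)/31168060 ≈ 19650.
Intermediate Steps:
j = 120123387/12034 (j = -1/12034 + 9982 = 120123387/12034 ≈ 9982.0)
o = sqrt(10937548543950162365)/31168060 (o = sqrt(120123387/12034 + (1281 + (5123/(-5264) + 6126/(-2035)))) = sqrt(120123387/12034 + (1281 + (5123*(-1/5264) + 6126*(-1/2035)))) = sqrt(120123387/12034 + (1281 + (-109/112 - 6126/2035))) = sqrt(120123387/12034 + (1281 - 907927/227920)) = sqrt(120123387/12034 + 291057593/227920) = sqrt(1403686792691/124672240) = sqrt(10937548543950162365)/31168060 ≈ 106.11)
((-6086 + 15939) + 9691) + o = ((-6086 + 15939) + 9691) + sqrt(10937548543950162365)/31168060 = (9853 + 9691) + sqrt(10937548543950162365)/31168060 = 19544 + sqrt(10937548543950162365)/31168060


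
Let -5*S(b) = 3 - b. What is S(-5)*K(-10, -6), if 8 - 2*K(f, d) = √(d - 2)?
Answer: -32/5 + 8*I*√2/5 ≈ -6.4 + 2.2627*I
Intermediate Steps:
S(b) = -⅗ + b/5 (S(b) = -(3 - b)/5 = -⅗ + b/5)
K(f, d) = 4 - √(-2 + d)/2 (K(f, d) = 4 - √(d - 2)/2 = 4 - √(-2 + d)/2)
S(-5)*K(-10, -6) = (-⅗ + (⅕)*(-5))*(4 - √(-2 - 6)/2) = (-⅗ - 1)*(4 - I*√2) = -8*(4 - I*√2)/5 = -32/5 + 8*I*√2/5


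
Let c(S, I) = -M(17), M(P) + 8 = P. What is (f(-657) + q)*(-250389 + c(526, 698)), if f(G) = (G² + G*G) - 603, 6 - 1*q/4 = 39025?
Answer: -176935984362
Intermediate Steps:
q = -156076 (q = 24 - 4*39025 = 24 - 156100 = -156076)
M(P) = -8 + P
f(G) = -603 + 2*G² (f(G) = (G² + G²) - 603 = 2*G² - 603 = -603 + 2*G²)
c(S, I) = -9 (c(S, I) = -(-8 + 17) = -1*9 = -9)
(f(-657) + q)*(-250389 + c(526, 698)) = ((-603 + 2*(-657)²) - 156076)*(-250389 - 9) = ((-603 + 2*431649) - 156076)*(-250398) = ((-603 + 863298) - 156076)*(-250398) = (862695 - 156076)*(-250398) = 706619*(-250398) = -176935984362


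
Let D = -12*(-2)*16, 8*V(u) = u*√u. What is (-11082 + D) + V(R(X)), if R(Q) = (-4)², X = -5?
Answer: -10690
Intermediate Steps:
R(Q) = 16
V(u) = u^(3/2)/8 (V(u) = (u*√u)/8 = u^(3/2)/8)
D = 384 (D = 24*16 = 384)
(-11082 + D) + V(R(X)) = (-11082 + 384) + 16^(3/2)/8 = -10698 + (⅛)*64 = -10698 + 8 = -10690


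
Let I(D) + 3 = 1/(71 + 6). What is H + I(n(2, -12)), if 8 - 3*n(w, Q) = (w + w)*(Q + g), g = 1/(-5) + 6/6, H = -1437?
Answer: -110879/77 ≈ -1440.0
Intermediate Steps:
g = ⅘ (g = 1*(-⅕) + 6*(⅙) = -⅕ + 1 = ⅘ ≈ 0.80000)
n(w, Q) = 8/3 - 2*w*(⅘ + Q)/3 (n(w, Q) = 8/3 - (w + w)*(Q + ⅘)/3 = 8/3 - 2*w*(⅘ + Q)/3)
I(D) = -230/77 (I(D) = -3 + 1/(71 + 6) = -3 + 1/77 = -230/77)
H + I(n(2, -12)) = -1437 - 230/77 = -110879/77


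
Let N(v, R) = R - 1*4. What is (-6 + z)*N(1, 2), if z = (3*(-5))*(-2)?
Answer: -48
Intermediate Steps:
z = 30 (z = -15*(-2) = 30)
N(v, R) = -4 + R (N(v, R) = R - 4 = -4 + R)
(-6 + z)*N(1, 2) = (-6 + 30)*(-4 + 2) = 24*(-2) = -48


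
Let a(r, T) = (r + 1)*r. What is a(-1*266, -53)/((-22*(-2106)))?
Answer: 35245/23166 ≈ 1.5214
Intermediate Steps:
a(r, T) = r*(1 + r) (a(r, T) = (1 + r)*r = r*(1 + r))
a(-1*266, -53)/((-22*(-2106))) = ((-1*266)*(1 - 1*266))/((-22*(-2106))) = -266*(1 - 266)/46332 = -266*(-265)*(1/46332) = 70490*(1/46332) = 35245/23166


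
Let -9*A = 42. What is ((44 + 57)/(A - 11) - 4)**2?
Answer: 241081/2209 ≈ 109.14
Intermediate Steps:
A = -14/3 (A = -1/9*42 = -14/3 ≈ -4.6667)
((44 + 57)/(A - 11) - 4)**2 = ((44 + 57)/(-14/3 - 11) - 4)**2 = (101/(-47/3) - 4)**2 = (101*(-3/47) - 4)**2 = (-303/47 - 4)**2 = (-491/47)**2 = 241081/2209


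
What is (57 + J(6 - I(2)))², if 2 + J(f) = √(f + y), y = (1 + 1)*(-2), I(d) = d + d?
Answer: (55 + I*√2)² ≈ 3023.0 + 155.56*I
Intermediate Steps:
I(d) = 2*d
y = -4 (y = 2*(-2) = -4)
J(f) = -2 + √(-4 + f) (J(f) = -2 + √(f - 4) = -2 + √(-4 + f))
(57 + J(6 - I(2)))² = (57 + (-2 + √(-4 + (6 - 2*2))))² = (57 + (-2 + √(-4 + (6 - 1*4))))² = (57 + (-2 + √(-4 + (6 - 4))))² = (57 + (-2 + √(-4 + 2)))² = (57 + (-2 + √(-2)))² = (57 + (-2 + I*√2))² = (55 + I*√2)²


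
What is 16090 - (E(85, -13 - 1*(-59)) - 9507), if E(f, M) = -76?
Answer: 25673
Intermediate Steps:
16090 - (E(85, -13 - 1*(-59)) - 9507) = 16090 - (-76 - 9507) = 16090 - 1*(-9583) = 16090 + 9583 = 25673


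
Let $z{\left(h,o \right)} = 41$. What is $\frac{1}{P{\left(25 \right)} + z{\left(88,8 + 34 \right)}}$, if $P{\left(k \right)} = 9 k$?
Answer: $\frac{1}{266} \approx 0.0037594$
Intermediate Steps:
$\frac{1}{P{\left(25 \right)} + z{\left(88,8 + 34 \right)}} = \frac{1}{9 \cdot 25 + 41} = \frac{1}{225 + 41} = \frac{1}{266}$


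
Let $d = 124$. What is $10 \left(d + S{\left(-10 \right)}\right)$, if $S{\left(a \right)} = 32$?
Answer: $1560$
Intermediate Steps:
$10 \left(d + S{\left(-10 \right)}\right) = 10 \left(124 + 32\right) = 10 \cdot 156 = 1560$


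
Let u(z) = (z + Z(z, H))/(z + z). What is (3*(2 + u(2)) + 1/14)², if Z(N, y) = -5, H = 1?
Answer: 11449/784 ≈ 14.603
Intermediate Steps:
u(z) = (-5 + z)/(2*z) (u(z) = (z - 5)/(z + z) = (-5 + z)/((2*z)) = (-5 + z)*(1/(2*z)) = (-5 + z)/(2*z))
(3*(2 + u(2)) + 1/14)² = (3*(2 + (½)*(-5 + 2)/2) + 1/14)² = (3*(2 + (½)*(½)*(-3)) + 1/14)² = (3*(2 - ¾) + 1/14)² = (3*(5/4) + 1/14)² = (15/4 + 1/14)² = (107/28)² = 11449/784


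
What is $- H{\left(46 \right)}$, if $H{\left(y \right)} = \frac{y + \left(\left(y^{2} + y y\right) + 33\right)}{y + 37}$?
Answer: $- \frac{4311}{83} \approx -51.94$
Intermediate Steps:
$H{\left(y \right)} = \frac{33 + y + 2 y^{2}}{37 + y}$ ($H{\left(y \right)} = \frac{y + \left(\left(y^{2} + y^{2}\right) + 33\right)}{37 + y} = \frac{y + \left(2 y^{2} + 33\right)}{37 + y} = \frac{y + \left(33 + 2 y^{2}\right)}{37 + y} = \frac{33 + y + 2 y^{2}}{37 + y}$)
$- H{\left(46 \right)} = - \frac{33 + 46 + 2 \cdot 46^{2}}{37 + 46} = - \frac{33 + 46 + 2 \cdot 2116}{83} = - \frac{33 + 46 + 4232}{83} = - \frac{4311}{83}$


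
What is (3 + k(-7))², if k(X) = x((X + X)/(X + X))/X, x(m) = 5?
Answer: 256/49 ≈ 5.2245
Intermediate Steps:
k(X) = 5/X
(3 + k(-7))² = (3 + 5/(-7))² = (3 + 5*(-⅐))² = (3 - 5/7)² = (16/7)² = 256/49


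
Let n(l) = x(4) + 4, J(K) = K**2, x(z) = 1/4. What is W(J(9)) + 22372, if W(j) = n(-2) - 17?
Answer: 89437/4 ≈ 22359.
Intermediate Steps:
x(z) = 1/4
n(l) = 17/4 (n(l) = 1/4 + 4 = 17/4)
W(j) = -51/4 (W(j) = 17/4 - 17 = -51/4)
W(J(9)) + 22372 = -51/4 + 22372 = 89437/4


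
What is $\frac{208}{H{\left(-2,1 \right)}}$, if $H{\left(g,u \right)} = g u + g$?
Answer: $-52$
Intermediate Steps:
$H{\left(g,u \right)} = g + g u$
$\frac{208}{H{\left(-2,1 \right)}} = \frac{208}{\left(-2\right) \left(1 + 1\right)} = \frac{208}{\left(-2\right) 2} = \frac{208}{-4} = 208 \left(- \frac{1}{4}\right) = -52$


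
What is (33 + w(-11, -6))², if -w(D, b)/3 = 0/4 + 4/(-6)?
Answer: 1225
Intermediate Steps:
w(D, b) = 2 (w(D, b) = -3*(0/4 + 4/(-6)) = -3*(0*(¼) + 4*(-⅙)) = -3*(0 - ⅔) = -3*(-⅔) = 2)
(33 + w(-11, -6))² = (33 + 2)² = 35² = 1225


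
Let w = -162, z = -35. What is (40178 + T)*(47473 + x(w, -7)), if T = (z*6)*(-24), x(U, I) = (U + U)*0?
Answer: 2146634114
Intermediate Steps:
x(U, I) = 0 (x(U, I) = (2*U)*0 = 0)
T = 5040 (T = -35*6*(-24) = -210*(-24) = 5040)
(40178 + T)*(47473 + x(w, -7)) = (40178 + 5040)*(47473 + 0) = 45218*47473 = 2146634114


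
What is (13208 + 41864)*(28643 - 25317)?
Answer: 183169472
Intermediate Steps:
(13208 + 41864)*(28643 - 25317) = 55072*3326 = 183169472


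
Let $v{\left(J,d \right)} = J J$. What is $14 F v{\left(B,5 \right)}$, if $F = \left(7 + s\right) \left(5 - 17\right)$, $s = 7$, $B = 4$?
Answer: $-37632$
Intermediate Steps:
$v{\left(J,d \right)} = J^{2}$
$F = -168$ ($F = \left(7 + 7\right) \left(5 - 17\right) = 14 \left(-12\right) = -168$)
$14 F v{\left(B,5 \right)} = 14 \left(-168\right) 4^{2} = \left(-2352\right) 16 = -37632$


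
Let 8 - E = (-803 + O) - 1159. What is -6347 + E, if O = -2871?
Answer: -1506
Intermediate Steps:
E = 4841 (E = 8 - ((-803 - 2871) - 1159) = 8 - (-3674 - 1159) = 8 - 1*(-4833) = 8 + 4833 = 4841)
-6347 + E = -6347 + 4841 = -1506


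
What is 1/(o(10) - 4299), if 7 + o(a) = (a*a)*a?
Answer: -1/3306 ≈ -0.00030248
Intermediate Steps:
o(a) = -7 + a³ (o(a) = -7 + (a*a)*a = -7 + a²*a = -7 + a³)
1/(o(10) - 4299) = 1/((-7 + 10³) - 4299) = 1/((-7 + 1000) - 4299) = 1/(993 - 4299) = 1/(-3306) = -1/3306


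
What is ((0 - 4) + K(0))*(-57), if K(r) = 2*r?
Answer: 228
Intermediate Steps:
((0 - 4) + K(0))*(-57) = ((0 - 4) + 2*0)*(-57) = (-4 + 0)*(-57) = -4*(-57) = 228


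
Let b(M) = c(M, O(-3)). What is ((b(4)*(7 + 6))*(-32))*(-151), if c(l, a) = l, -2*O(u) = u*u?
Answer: 251264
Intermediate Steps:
O(u) = -u²/2 (O(u) = -u*u/2 = -u²/2)
b(M) = M
((b(4)*(7 + 6))*(-32))*(-151) = ((4*(7 + 6))*(-32))*(-151) = ((4*13)*(-32))*(-151) = (52*(-32))*(-151) = -1664*(-151) = 251264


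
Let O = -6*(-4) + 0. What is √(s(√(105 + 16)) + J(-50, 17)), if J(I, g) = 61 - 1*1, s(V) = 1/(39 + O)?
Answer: √26467/21 ≈ 7.7470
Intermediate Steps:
O = 24 (O = 24 + 0 = 24)
s(V) = 1/63 (s(V) = 1/(39 + 24) = 1/63)
J(I, g) = 60 (J(I, g) = 61 - 1 = 60)
√(s(√(105 + 16)) + J(-50, 17)) = √(1/63 + 60) = √(3781/63) = √26467/21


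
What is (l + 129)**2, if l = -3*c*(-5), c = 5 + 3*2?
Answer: 86436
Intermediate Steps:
c = 11 (c = 5 + 6 = 11)
l = 165 (l = -3*11*(-5) = -33*(-5) = 165)
(l + 129)**2 = (165 + 129)**2 = 294**2 = 86436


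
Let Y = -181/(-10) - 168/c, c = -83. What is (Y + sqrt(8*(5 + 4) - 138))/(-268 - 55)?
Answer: -16703/268090 - I*sqrt(66)/323 ≈ -0.062304 - 0.025152*I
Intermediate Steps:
Y = 16703/830 (Y = -181/(-10) - 168/(-83) = -181*(-1/10) - 168*(-1/83) = 181/10 + 168/83 = 16703/830 ≈ 20.124)
(Y + sqrt(8*(5 + 4) - 138))/(-268 - 55) = (16703/830 + sqrt(8*(5 + 4) - 138))/(-268 - 55) = (16703/830 + sqrt(8*9 - 138))/(-323) = (16703/830 + sqrt(72 - 138))*(-1/323) = (16703/830 + sqrt(-66))*(-1/323) = (16703/830 + I*sqrt(66))*(-1/323) = -16703/268090 - I*sqrt(66)/323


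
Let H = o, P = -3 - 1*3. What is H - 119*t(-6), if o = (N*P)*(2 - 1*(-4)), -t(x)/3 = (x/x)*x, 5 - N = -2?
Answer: -2394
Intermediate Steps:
N = 7 (N = 5 - 1*(-2) = 5 + 2 = 7)
P = -6 (P = -3 - 3 = -6)
t(x) = -3*x (t(x) = -3*x/x*x = -3*x)
o = -252 (o = (7*(-6))*(2 - 1*(-4)) = -42*(2 + 4) = -42*6 = -252)
H = -252
H - 119*t(-6) = -252 - (-357)*(-6) = -252 - 119*18 = -252 - 2142 = -2394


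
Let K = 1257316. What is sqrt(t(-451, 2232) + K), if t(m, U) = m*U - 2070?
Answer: sqrt(248614) ≈ 498.61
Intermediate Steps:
t(m, U) = -2070 + U*m (t(m, U) = U*m - 2070 = -2070 + U*m)
sqrt(t(-451, 2232) + K) = sqrt((-2070 + 2232*(-451)) + 1257316) = sqrt((-2070 - 1006632) + 1257316) = sqrt(-1008702 + 1257316) = sqrt(248614)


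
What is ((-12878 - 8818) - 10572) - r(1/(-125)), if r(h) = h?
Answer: -4033499/125 ≈ -32268.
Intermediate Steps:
((-12878 - 8818) - 10572) - r(1/(-125)) = ((-12878 - 8818) - 10572) - 1/(-125) = (-21696 - 10572) - 1*(-1/125) = -32268 + 1/125 = -4033499/125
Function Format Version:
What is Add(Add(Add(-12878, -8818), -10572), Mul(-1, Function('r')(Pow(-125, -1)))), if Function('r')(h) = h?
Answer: Rational(-4033499, 125) ≈ -32268.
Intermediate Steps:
Add(Add(Add(-12878, -8818), -10572), Mul(-1, Function('r')(Pow(-125, -1)))) = Add(Add(Add(-12878, -8818), -10572), Mul(-1, Pow(-125, -1))) = Add(Add(-21696, -10572), Mul(-1, Rational(-1, 125))) = Add(-32268, Rational(1, 125)) = Rational(-4033499, 125)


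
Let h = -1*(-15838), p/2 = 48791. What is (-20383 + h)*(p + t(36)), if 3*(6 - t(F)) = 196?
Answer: -443240520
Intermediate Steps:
t(F) = -178/3 (t(F) = 6 - ⅓*196 = 6 - 196/3 = -178/3)
p = 97582 (p = 2*48791 = 97582)
h = 15838
(-20383 + h)*(p + t(36)) = (-20383 + 15838)*(97582 - 178/3) = -4545*292568/3 = -443240520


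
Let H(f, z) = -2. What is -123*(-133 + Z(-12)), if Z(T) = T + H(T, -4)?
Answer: 18081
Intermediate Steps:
Z(T) = -2 + T (Z(T) = T - 2 = -2 + T)
-123*(-133 + Z(-12)) = -123*(-133 + (-2 - 12)) = -123*(-133 - 14) = -123*(-147) = 18081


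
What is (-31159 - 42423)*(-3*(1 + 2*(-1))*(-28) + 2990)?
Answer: -213829292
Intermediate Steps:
(-31159 - 42423)*(-3*(1 + 2*(-1))*(-28) + 2990) = -73582*(-3*(1 - 2)*(-28) + 2990) = -73582*(-3*(-1)*(-28) + 2990) = -73582*(3*(-28) + 2990) = -73582*(-84 + 2990) = -73582*2906 = -213829292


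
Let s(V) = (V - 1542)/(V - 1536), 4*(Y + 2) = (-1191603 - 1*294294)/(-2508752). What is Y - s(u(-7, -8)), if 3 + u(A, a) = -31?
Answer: -22496119719/7877481280 ≈ -2.8558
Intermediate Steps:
Y = -18584119/10035008 (Y = -2 + ((-1191603 - 1*294294)/(-2508752))/4 = -2 + ((-1191603 - 294294)*(-1/2508752))/4 = -2 + (-1485897*(-1/2508752))/4 = -2 + (1/4)*(1485897/2508752) = -2 + 1485897/10035008 = -18584119/10035008 ≈ -1.8519)
u(A, a) = -34 (u(A, a) = -3 - 31 = -34)
s(V) = (-1542 + V)/(-1536 + V)
Y - s(u(-7, -8)) = -18584119/10035008 - (-1542 - 34)/(-1536 - 34) = -18584119/10035008 - (-1576)/(-1570) = -18584119/10035008 - (-1)*(-1576)/1570 = -18584119/10035008 - 1*788/785 = -18584119/10035008 - 788/785 = -22496119719/7877481280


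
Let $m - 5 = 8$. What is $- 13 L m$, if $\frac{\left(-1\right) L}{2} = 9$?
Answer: $3042$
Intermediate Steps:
$m = 13$ ($m = 5 + 8 = 13$)
$L = -18$ ($L = \left(-2\right) 9 = -18$)
$- 13 L m = \left(-13\right) \left(-18\right) 13 = 234 \cdot 13 = 3042$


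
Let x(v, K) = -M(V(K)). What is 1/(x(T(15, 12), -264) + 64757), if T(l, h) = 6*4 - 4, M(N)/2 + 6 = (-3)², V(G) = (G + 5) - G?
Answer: 1/64751 ≈ 1.5444e-5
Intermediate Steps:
V(G) = 5 (V(G) = (5 + G) - G = 5)
M(N) = 6 (M(N) = -12 + 2*(-3)² = -12 + 2*9 = -12 + 18 = 6)
T(l, h) = 20 (T(l, h) = 24 - 4 = 20)
x(v, K) = -6 (x(v, K) = -1*6 = -6)
1/(x(T(15, 12), -264) + 64757) = 1/(-6 + 64757) = 1/64751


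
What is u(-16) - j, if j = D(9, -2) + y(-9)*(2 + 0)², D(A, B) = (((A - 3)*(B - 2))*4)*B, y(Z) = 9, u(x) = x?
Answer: -244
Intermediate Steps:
D(A, B) = 4*B*(-3 + A)*(-2 + B) (D(A, B) = (((-3 + A)*(-2 + B))*4)*B = (4*(-3 + A)*(-2 + B))*B = 4*B*(-3 + A)*(-2 + B))
j = 228 (j = 4*(-2)*(6 - 3*(-2) - 2*9 + 9*(-2)) + 9*(2 + 0)² = 4*(-2)*(6 + 6 - 18 - 18) + 9*2² = 4*(-2)*(-24) + 9*4 = 192 + 36 = 228)
u(-16) - j = -16 - 1*228 = -16 - 228 = -244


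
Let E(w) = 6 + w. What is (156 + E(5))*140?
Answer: 23380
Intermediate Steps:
(156 + E(5))*140 = (156 + (6 + 5))*140 = (156 + 11)*140 = 167*140 = 23380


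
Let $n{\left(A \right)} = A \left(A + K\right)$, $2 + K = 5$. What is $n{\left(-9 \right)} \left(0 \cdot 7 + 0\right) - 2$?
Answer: $-2$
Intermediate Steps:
$K = 3$ ($K = -2 + 5 = 3$)
$n{\left(A \right)} = A \left(3 + A\right)$ ($n{\left(A \right)} = A \left(A + 3\right) = A \left(3 + A\right)$)
$n{\left(-9 \right)} \left(0 \cdot 7 + 0\right) - 2 = - 9 \left(3 - 9\right) \left(0 \cdot 7 + 0\right) - 2 = \left(-9\right) \left(-6\right) \left(0 + 0\right) - 2 = 54 \cdot 0 - 2 = 0 - 2 = -2$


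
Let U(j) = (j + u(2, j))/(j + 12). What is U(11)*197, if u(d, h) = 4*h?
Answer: 10835/23 ≈ 471.09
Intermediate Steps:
U(j) = 5*j/(12 + j) (U(j) = (j + 4*j)/(j + 12) = (5*j)/(12 + j) = 5*j/(12 + j))
U(11)*197 = (5*11/(12 + 11))*197 = (5*11/23)*197 = (5*11*(1/23))*197 = (55/23)*197 = 10835/23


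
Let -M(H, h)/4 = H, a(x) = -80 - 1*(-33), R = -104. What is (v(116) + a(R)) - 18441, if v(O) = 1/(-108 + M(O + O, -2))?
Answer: -19153569/1036 ≈ -18488.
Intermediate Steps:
a(x) = -47 (a(x) = -80 + 33 = -47)
M(H, h) = -4*H
v(O) = 1/(-108 - 8*O) (v(O) = 1/(-108 - 4*(O + O)) = 1/(-108 - 8*O))
(v(116) + a(R)) - 18441 = (-1/(108 + 8*116) - 47) - 18441 = (-1/(108 + 928) - 47) - 18441 = (-1/1036 - 47) - 18441 = -48693/1036 - 18441 = -19153569/1036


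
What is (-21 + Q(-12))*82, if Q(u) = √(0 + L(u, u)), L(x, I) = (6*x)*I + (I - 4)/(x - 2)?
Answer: -1722 + 164*√10598/7 ≈ 689.89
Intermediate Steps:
L(x, I) = (-4 + I)/(-2 + x) + 6*I*x (L(x, I) = 6*I*x + (-4 + I)/(-2 + x) = (-4 + I)/(-2 + x) + 6*I*x)
Q(u) = √((-4 + u - 12*u² + 6*u³)/(-2 + u)) (Q(u) = √(0 + (-4 + u - 12*u*u + 6*u*u²)/(-2 + u)) = √(0 + (-4 + u - 12*u² + 6*u³)/(-2 + u)) = √((-4 + u - 12*u² + 6*u³)/(-2 + u)))
(-21 + Q(-12))*82 = (-21 + √((-4 - 12 - 12*(-12)² + 6*(-12)³)/(-2 - 12)))*82 = (-21 + √((-4 - 12 - 12*144 + 6*(-1728))/(-14)))*82 = (-21 + √(-(-4 - 12 - 1728 - 10368)/14))*82 = (-21 + √(-1/14*(-12112)))*82 = (-21 + √(6056/7))*82 = (-21 + 2*√10598/7)*82 = -1722 + 164*√10598/7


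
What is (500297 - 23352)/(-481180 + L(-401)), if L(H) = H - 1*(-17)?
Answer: -476945/481564 ≈ -0.99041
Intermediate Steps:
L(H) = 17 + H (L(H) = H + 17 = 17 + H)
(500297 - 23352)/(-481180 + L(-401)) = (500297 - 23352)/(-481180 + (17 - 401)) = 476945/(-481180 - 384) = 476945/(-481564) = 476945*(-1/481564) = -476945/481564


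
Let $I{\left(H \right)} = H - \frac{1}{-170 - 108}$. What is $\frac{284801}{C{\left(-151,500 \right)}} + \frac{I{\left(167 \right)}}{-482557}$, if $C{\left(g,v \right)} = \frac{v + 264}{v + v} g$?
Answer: $- \frac{9551575111912607}{3869044549486} \approx -2468.7$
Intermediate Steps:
$C{\left(g,v \right)} = \frac{g \left(264 + v\right)}{2 v}$ ($C{\left(g,v \right)} = \frac{264 + v}{2 v} g = \frac{g \left(264 + v\right)}{2 v}$)
$I{\left(H \right)} = \frac{1}{278} + H$ ($I{\left(H \right)} = H - \frac{1}{-278} = H - - \frac{1}{278} = H + \frac{1}{278} = \frac{1}{278} + H$)
$\frac{284801}{C{\left(-151,500 \right)}} + \frac{I{\left(167 \right)}}{-482557} = \frac{284801}{\frac{1}{2} \left(-151\right) \frac{1}{500} \left(264 + 500\right)} + \frac{\frac{1}{278} + 167}{-482557} = \frac{284801}{\frac{1}{2} \left(-151\right) \frac{1}{500} \cdot 764} + \frac{46427}{278} \left(- \frac{1}{482557}\right) = \frac{284801}{- \frac{28841}{250}} - \frac{46427}{134150846} = 284801 \left(- \frac{250}{28841}\right) - \frac{46427}{134150846} = - \frac{71200250}{28841} - \frac{46427}{134150846} = - \frac{9551575111912607}{3869044549486}$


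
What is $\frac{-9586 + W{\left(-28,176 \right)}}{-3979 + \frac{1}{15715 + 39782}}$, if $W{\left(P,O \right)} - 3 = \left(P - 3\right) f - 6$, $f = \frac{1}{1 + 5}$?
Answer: $\frac{1064894935}{441645124} \approx 2.4112$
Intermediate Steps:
$f = \frac{1}{6} \approx 0.16667$
$W{\left(P,O \right)} = - \frac{7}{2} + \frac{P}{6}$ ($W{\left(P,O \right)} = 3 + \left(\left(P - 3\right) \frac{1}{6} - 6\right) = 3 + \left(\left(-3 + P\right) \frac{1}{6} - 6\right) = 3 + \left(\left(- \frac{1}{2} + \frac{P}{6}\right) - 6\right) = 3 + \left(- \frac{13}{2} + \frac{P}{6}\right) = - \frac{7}{2} + \frac{P}{6}$)
$\frac{-9586 + W{\left(-28,176 \right)}}{-3979 + \frac{1}{15715 + 39782}} = \frac{-9586 + \left(- \frac{7}{2} + \frac{1}{6} \left(-28\right)\right)}{-3979 + \frac{1}{15715 + 39782}} = \frac{-9586 - \frac{49}{6}}{-3979 + \frac{1}{55497}} = - \frac{57565}{6 \left(- \frac{220822562}{55497}\right)} = \left(- \frac{57565}{6}\right) \left(- \frac{55497}{220822562}\right) = \frac{1064894935}{441645124}$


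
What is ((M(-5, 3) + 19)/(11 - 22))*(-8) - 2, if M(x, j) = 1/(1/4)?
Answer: 162/11 ≈ 14.727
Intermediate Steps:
M(x, j) = 4 (M(x, j) = 1/(¼) = 4)
((M(-5, 3) + 19)/(11 - 22))*(-8) - 2 = ((4 + 19)/(11 - 22))*(-8) - 2 = (23/(-11))*(-8) - 2 = (23*(-1/11))*(-8) - 2 = -23/11*(-8) - 2 = 184/11 - 2 = 162/11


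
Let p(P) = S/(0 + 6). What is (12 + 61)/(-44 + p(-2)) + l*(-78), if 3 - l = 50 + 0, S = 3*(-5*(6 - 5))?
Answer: 340792/93 ≈ 3664.4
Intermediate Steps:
S = -15 (S = 3*(-5*1) = 3*(-5) = -15)
l = -47 (l = 3 - (50 + 0) = 3 - 1*50 = 3 - 50 = -47)
p(P) = -5/2 (p(P) = -15/(0 + 6) = -15/6 = -15*⅙ = -5/2)
(12 + 61)/(-44 + p(-2)) + l*(-78) = (12 + 61)/(-44 - 5/2) - 47*(-78) = 73/(-93/2) + 3666 = 73*(-2/93) + 3666 = -146/93 + 3666 = 340792/93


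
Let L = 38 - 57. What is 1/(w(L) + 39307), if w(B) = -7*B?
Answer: 1/39440 ≈ 2.5355e-5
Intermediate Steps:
L = -19
1/(w(L) + 39307) = 1/(-7*(-19) + 39307) = 1/(133 + 39307) = 1/39440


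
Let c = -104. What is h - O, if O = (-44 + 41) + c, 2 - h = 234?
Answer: -125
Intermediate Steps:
h = -232 (h = 2 - 1*234 = 2 - 234 = -232)
O = -107 (O = (-44 + 41) - 104 = -3 - 104 = -107)
h - O = -232 - 1*(-107) = -232 + 107 = -125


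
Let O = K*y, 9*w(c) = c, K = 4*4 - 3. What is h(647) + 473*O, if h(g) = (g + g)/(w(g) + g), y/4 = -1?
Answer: -122971/5 ≈ -24594.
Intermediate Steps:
K = 13 (K = 16 - 3 = 13)
y = -4 (y = 4*(-1) = -4)
w(c) = c/9
O = -52 (O = 13*(-4) = -52)
h(g) = 9/5 (h(g) = (g + g)/(g/9 + g) = (2*g)/((10*g/9)) = (2*g)*(9/(10*g)) = 9/5)
h(647) + 473*O = 9/5 + 473*(-52) = 9/5 - 24596 = -122971/5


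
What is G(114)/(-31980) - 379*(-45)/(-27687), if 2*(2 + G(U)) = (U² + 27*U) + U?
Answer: -64121842/73785855 ≈ -0.86903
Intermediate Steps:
G(U) = -2 + U²/2 + 14*U (G(U) = -2 + ((U² + 27*U) + U)/2 = -2 + (U² + 28*U)/2 = -2 + (U²/2 + 14*U) = -2 + U²/2 + 14*U)
G(114)/(-31980) - 379*(-45)/(-27687) = (-2 + (½)*114² + 14*114)/(-31980) - 379*(-45)/(-27687) = (-2 + (½)*12996 + 1596)*(-1/31980) + 17055*(-1/27687) = (-2 + 6498 + 1596)*(-1/31980) - 5685/9229 = 8092*(-1/31980) - 5685/9229 = -2023/7995 - 5685/9229 = -64121842/73785855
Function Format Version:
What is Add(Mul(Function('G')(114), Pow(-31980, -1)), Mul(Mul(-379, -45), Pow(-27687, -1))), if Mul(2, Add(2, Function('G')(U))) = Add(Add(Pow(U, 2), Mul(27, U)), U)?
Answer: Rational(-64121842, 73785855) ≈ -0.86903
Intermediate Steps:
Function('G')(U) = Add(-2, Mul(Rational(1, 2), Pow(U, 2)), Mul(14, U)) (Function('G')(U) = Add(-2, Mul(Rational(1, 2), Add(Add(Pow(U, 2), Mul(27, U)), U))) = Add(-2, Mul(Rational(1, 2), Add(Pow(U, 2), Mul(28, U)))) = Add(-2, Add(Mul(Rational(1, 2), Pow(U, 2)), Mul(14, U))) = Add(-2, Mul(Rational(1, 2), Pow(U, 2)), Mul(14, U)))
Add(Mul(Function('G')(114), Pow(-31980, -1)), Mul(Mul(-379, -45), Pow(-27687, -1))) = Add(Mul(Add(-2, Mul(Rational(1, 2), Pow(114, 2)), Mul(14, 114)), Pow(-31980, -1)), Mul(Mul(-379, -45), Pow(-27687, -1))) = Add(Mul(Add(-2, Mul(Rational(1, 2), 12996), 1596), Rational(-1, 31980)), Mul(17055, Rational(-1, 27687))) = Add(Mul(Add(-2, 6498, 1596), Rational(-1, 31980)), Rational(-5685, 9229)) = Add(Mul(8092, Rational(-1, 31980)), Rational(-5685, 9229)) = Add(Rational(-2023, 7995), Rational(-5685, 9229)) = Rational(-64121842, 73785855)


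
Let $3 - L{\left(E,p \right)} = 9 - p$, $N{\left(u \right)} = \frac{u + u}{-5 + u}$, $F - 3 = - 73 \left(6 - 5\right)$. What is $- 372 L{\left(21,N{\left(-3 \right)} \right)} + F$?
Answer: $1883$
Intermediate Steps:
$F = -70$ ($F = 3 - 73 \left(6 - 5\right) = 3 - 73 = -70$)
$N{\left(u \right)} = \frac{2 u}{-5 + u}$
$L{\left(E,p \right)} = -6 + p$ ($L{\left(E,p \right)} = 3 - \left(9 - p\right) = 3 + \left(-9 + p\right) = -6 + p$)
$- 372 L{\left(21,N{\left(-3 \right)} \right)} + F = - 372 \left(-6 + 2 \left(-3\right) \frac{1}{-5 - 3}\right) - 70 = - 372 \left(-6 + 2 \left(-3\right) \frac{1}{-8}\right) - 70 = - 372 \left(-6 + 2 \left(-3\right) \left(- \frac{1}{8}\right)\right) - 70 = - 372 \left(-6 + \frac{3}{4}\right) - 70 = \left(-372\right) \left(- \frac{21}{4}\right) - 70 = 1953 - 70 = 1883$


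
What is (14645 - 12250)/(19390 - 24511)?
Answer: -2395/5121 ≈ -0.46768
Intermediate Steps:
(14645 - 12250)/(19390 - 24511) = 2395/(-5121) = 2395*(-1/5121) = -2395/5121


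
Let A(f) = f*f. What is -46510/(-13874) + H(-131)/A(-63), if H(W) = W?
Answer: 13055764/3933279 ≈ 3.3193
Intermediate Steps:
A(f) = f²
-46510/(-13874) + H(-131)/A(-63) = -46510/(-13874) - 131/((-63)²) = -46510*(-1/13874) - 131/3969 = 23255/6937 - 131*1/3969 = 23255/6937 - 131/3969 = 13055764/3933279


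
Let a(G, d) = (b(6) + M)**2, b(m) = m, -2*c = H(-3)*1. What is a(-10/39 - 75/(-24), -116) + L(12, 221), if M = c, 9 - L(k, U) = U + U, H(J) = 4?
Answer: -417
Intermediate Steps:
L(k, U) = 9 - 2*U (L(k, U) = 9 - (U + U) = 9 - 2*U)
c = -2 ≈ -2.0000
M = -2
a(G, d) = 16 (a(G, d) = (6 - 2)**2 = 4**2 = 16)
a(-10/39 - 75/(-24), -116) + L(12, 221) = 16 + (9 - 2*221) = 16 + (9 - 442) = 16 - 433 = -417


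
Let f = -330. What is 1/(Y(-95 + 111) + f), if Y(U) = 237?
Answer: -1/93 ≈ -0.010753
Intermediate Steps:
1/(Y(-95 + 111) + f) = 1/(237 - 330) = 1/(-93) = -1/93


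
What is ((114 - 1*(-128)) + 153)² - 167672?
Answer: -11647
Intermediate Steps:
((114 - 1*(-128)) + 153)² - 167672 = ((114 + 128) + 153)² - 167672 = (242 + 153)² - 167672 = 395² - 167672 = 156025 - 167672 = -11647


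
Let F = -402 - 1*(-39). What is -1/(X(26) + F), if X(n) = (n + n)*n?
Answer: -1/989 ≈ -0.0010111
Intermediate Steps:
X(n) = 2*n² (X(n) = (2*n)*n = 2*n²)
F = -363 (F = -402 + 39 = -363)
-1/(X(26) + F) = -1/(2*26² - 363) = -1/(2*676 - 363) = -1/(1352 - 363) = -1/989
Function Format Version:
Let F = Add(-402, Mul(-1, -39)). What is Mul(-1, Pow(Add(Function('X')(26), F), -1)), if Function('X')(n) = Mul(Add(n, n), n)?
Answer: Rational(-1, 989) ≈ -0.0010111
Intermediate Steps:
Function('X')(n) = Mul(2, Pow(n, 2)) (Function('X')(n) = Mul(Mul(2, n), n) = Mul(2, Pow(n, 2)))
F = -363 (F = Add(-402, 39) = -363)
Mul(-1, Pow(Add(Function('X')(26), F), -1)) = Mul(-1, Pow(Add(Mul(2, Pow(26, 2)), -363), -1)) = Mul(-1, Pow(Add(Mul(2, 676), -363), -1)) = Mul(-1, Pow(Add(1352, -363), -1)) = Mul(-1, Pow(989, -1)) = Mul(-1, Rational(1, 989)) = Rational(-1, 989)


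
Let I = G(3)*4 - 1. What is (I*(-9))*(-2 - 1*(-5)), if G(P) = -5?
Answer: 567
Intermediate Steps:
I = -21 (I = -5*4 - 1 = -20 - 1 = -21)
(I*(-9))*(-2 - 1*(-5)) = (-21*(-9))*(-2 - 1*(-5)) = 189*(-2 + 5) = 189*3 = 567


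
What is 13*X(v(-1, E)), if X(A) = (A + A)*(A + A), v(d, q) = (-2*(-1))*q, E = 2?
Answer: 832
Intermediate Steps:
v(d, q) = 2*q
X(A) = 4*A² (X(A) = (2*A)*(2*A) = 4*A²)
13*X(v(-1, E)) = 13*(4*(2*2)²) = 13*(4*4²) = 13*(4*16) = 13*64 = 832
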